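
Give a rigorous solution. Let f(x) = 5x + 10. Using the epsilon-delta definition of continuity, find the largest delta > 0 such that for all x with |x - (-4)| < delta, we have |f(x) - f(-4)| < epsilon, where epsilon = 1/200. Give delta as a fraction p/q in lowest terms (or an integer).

We compute f(-4) = 5*(-4) + 10 = -10.
|f(x) - f(-4)| = |5x + 10 - (-10)| = |5(x - (-4))| = 5|x - (-4)|.
We need 5|x - (-4)| < 1/200, i.e. |x - (-4)| < 1/200 / 5 = 1/1000.
So any delta <= 1/1000 works. Conversely, if delta > 1/1000, then x = -4 + 1/1000 satisfies |x - (-4)| = 1/1000 < delta but |f(x) - f(-4)| = 5 * 1/1000 = 1/200, which is not < 1/200; so no larger delta works.
Hence the largest such delta is 1/1000.

1/1000


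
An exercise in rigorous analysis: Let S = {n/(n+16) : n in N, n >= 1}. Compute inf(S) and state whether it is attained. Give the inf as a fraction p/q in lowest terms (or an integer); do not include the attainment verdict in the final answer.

Analysis:
- Values: 1/17, 1/9, 3/19, 1/5, ... strictly increasing.
- Minimum is 1/17 (n=1); inf = 1/17 (attained).
- n/(n+16) = 1 - 16/(n+16) -> 1 from below as n -> infinity, and never equals 1.
- So sup = 1 (not attained).
Conclusion: inf(S) = 1/17, attained in S.

1/17


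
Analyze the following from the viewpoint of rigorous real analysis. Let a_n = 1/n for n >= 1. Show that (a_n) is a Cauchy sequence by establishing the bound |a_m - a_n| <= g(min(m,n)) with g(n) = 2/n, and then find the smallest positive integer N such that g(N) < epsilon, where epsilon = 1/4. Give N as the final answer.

For any m, n >= 1, by the triangle inequality:
|a_m - a_n| = |1/m - 1/n| <= 1/m + 1/n <= 2/min(m,n).
So g(n) = 2/n bounds the Cauchy difference. Since g(n) -> 0, (a_n) is Cauchy.
Now solve g(N) < 1/4: 2/N < 1/4 <=> N > 2 / (1/4) = 8.
The smallest integer strictly greater than 8 is N = 9.
Check: g(9) = 2/9 = 2/9 < 1/4; g(8) = 1/4 >= 1/4. So N = 9.

9


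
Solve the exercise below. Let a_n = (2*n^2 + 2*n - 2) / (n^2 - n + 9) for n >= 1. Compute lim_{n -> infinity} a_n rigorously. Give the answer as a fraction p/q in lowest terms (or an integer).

Divide numerator and denominator by n^2, the highest power:
numerator / n^2 = 2 + 2/n - 2/n^2
denominator / n^2 = 1 - 1/n + 9/n^2
As n -> infinity, all terms of the form c/n^k (k >= 1) tend to 0.
So numerator / n^2 -> 2 and denominator / n^2 -> 1.
Therefore lim a_n = 2.

2


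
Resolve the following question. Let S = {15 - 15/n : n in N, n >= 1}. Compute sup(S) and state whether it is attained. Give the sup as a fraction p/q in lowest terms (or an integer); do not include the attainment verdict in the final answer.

Analysis:
- Values: 0, 15/2, 10, 45/4, ... strictly increasing.
- Minimum is 0 (n=1); inf = 0 (attained).
- 15 - 15/n -> 15 from below; sup = 15, not attained.
Conclusion: sup(S) = 15, not attained in S.

15


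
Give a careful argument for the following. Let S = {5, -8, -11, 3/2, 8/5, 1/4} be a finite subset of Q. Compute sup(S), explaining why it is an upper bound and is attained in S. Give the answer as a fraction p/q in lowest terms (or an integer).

S is finite, so sup(S) = max(S).
Sorted decreasing:
5, 8/5, 3/2, 1/4, -8, -11
The extremum is 5.
For every x in S, x <= 5. And 5 is in S, so it is attained.
Therefore sup(S) = 5.

5


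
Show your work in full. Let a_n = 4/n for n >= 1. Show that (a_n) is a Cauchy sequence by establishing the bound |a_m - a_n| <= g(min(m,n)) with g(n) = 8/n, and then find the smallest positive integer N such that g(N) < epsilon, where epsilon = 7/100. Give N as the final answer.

For any m, n >= 1, by the triangle inequality:
|a_m - a_n| = |4/m - 4/n| <= 4*1/m + 4*1/n <= 8/min(m,n).
So g(n) = 8/n bounds the Cauchy difference. Since g(n) -> 0, (a_n) is Cauchy.
Now solve g(N) < 7/100: 8/N < 7/100 <=> N > 8 / (7/100) = 800/7.
The smallest integer strictly greater than 800/7 is N = 115.
Check: g(115) = 8/115 = 8/115 < 7/100; g(114) = 4/57 >= 7/100. So N = 115.

115


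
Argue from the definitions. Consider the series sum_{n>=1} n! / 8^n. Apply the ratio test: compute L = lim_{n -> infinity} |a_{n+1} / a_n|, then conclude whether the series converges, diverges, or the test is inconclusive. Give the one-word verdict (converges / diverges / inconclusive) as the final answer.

Let a_n denote the general term. Form the ratio a_{n+1}/a_n and simplify:
a_{n+1}/a_n = n/8 + 1/8
Take the limit as n -> infinity: L = infinity.
Since L = infinity > 1 (or L = infinity), the ratio test implies the series diverges.

diverges


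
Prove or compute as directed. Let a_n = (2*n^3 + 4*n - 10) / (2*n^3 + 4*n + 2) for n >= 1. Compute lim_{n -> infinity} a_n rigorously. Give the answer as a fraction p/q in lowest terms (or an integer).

Divide numerator and denominator by n^3, the highest power:
numerator / n^3 = 2 + 4/n^2 - 10/n^3
denominator / n^3 = 2 + 4/n^2 + 2/n^3
As n -> infinity, all terms of the form c/n^k (k >= 1) tend to 0.
So numerator / n^3 -> 2 and denominator / n^3 -> 2.
Therefore lim a_n = 1.

1


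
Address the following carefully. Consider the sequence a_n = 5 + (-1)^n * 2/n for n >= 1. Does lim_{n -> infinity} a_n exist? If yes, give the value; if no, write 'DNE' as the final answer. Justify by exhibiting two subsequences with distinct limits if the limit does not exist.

Examine the behaviour of a_n along subsequences.
Even-n subsequence a_{2k} = 5 + 2/(2k) -> 5. Odd-n subsequence a_{2k+1} = 5 - 2/(2k+1) -> 5. Both tend to 5, which suggests the limit is 5; verify directly.
|a_n - 5| = |(-1)^n * 2/n| = 2/n for every n >= 1.
Given epsilon > 0, choose a positive integer N > 2/epsilon. Then for all n >= N, |a_n - 5| = 2/n <= 2/N < epsilon.
So by the definition of the limit, lim a_n exists and equals 5.

5


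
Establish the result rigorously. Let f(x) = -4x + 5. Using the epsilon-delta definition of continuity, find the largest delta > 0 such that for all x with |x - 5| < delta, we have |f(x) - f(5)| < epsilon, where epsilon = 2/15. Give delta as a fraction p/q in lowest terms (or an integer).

We compute f(5) = -4*(5) + 5 = -15.
|f(x) - f(5)| = |-4x + 5 - (-15)| = |-4(x - 5)| = 4|x - 5|.
We need 4|x - 5| < 2/15, i.e. |x - 5| < 2/15 / 4 = 1/30.
So any delta <= 1/30 works. Conversely, if delta > 1/30, then x = 5 + 1/30 satisfies |x - 5| = 1/30 < delta but |f(x) - f(5)| = 4 * 1/30 = 2/15, which is not < 2/15; so no larger delta works.
Hence the largest such delta is 1/30.

1/30


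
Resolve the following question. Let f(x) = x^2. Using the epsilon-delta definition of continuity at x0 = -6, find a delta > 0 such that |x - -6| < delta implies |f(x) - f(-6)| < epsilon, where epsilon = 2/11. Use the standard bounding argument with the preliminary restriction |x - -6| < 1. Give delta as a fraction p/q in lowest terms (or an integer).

Factor: |x^2 - (-6)^2| = |x - -6| * |x + -6|.
Impose |x - -6| < 1 first. Then |x + -6| = |(x - -6) + 2*(-6)| <= |x - -6| + 2*|-6| < 1 + 12 = 13.
So |x^2 - (-6)^2| < delta * 13.
We need delta * 13 <= 2/11, i.e. delta <= 2/11/13 = 2/143.
Since 2/143 < 1, this is tighter than 1; take delta = 2/143.
So delta = 2/143 works.

2/143


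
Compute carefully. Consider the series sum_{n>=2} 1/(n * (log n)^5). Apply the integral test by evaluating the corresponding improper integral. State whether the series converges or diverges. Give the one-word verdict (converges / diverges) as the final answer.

Let f(x) = 1/(x*log(x)^5). Then f is positive, continuous, and decreasing on [2, infinity), so the integral test applies.
Compute the improper integral int_{2}^infinity f(x) dx:
  antiderivative F(x) = -1/(4*log(x)^4).
  F(x) -> 0 as x -> infinity.  int = 0 - F(2) = 1/(4*log(2)^4) < infinity. By the integral test, the series converges.

converges


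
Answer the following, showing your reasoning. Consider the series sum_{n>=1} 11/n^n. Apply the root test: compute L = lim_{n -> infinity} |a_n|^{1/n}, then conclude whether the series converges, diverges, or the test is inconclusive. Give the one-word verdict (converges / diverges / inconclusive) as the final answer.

Let a_n denote the general term. Form |a_n|^(1/n) and simplify:
|a_n|^(1/n) = 11^(1/n)/n
Take the limit as n -> infinity: L = 0.
Since L = 0 < 1, the root test implies convergence.

converges


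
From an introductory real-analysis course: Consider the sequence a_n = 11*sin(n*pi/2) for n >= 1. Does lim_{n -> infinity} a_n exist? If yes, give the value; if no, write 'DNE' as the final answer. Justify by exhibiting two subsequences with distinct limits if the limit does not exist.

Examine the behaviour of a_n along subsequences.
a_{4k+1} = 11*sin(pi/2 + 2k*pi) = 11 -> 11. a_{4k+3} = 11*sin(3pi/2 + 2k*pi) = -11 -> -11.
Since these two subsequential limits are 11 and -11, distinct, the full sequence cannot converge (a convergent sequence has all subsequences tending to the same limit). So lim a_n does not exist.

DNE


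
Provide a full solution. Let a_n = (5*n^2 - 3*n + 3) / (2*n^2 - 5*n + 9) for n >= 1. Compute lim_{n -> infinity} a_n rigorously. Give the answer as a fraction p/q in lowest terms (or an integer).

Divide numerator and denominator by n^2, the highest power:
numerator / n^2 = 5 - 3/n + 3/n^2
denominator / n^2 = 2 - 5/n + 9/n^2
As n -> infinity, all terms of the form c/n^k (k >= 1) tend to 0.
So numerator / n^2 -> 5 and denominator / n^2 -> 2.
Therefore lim a_n = 5/2.

5/2


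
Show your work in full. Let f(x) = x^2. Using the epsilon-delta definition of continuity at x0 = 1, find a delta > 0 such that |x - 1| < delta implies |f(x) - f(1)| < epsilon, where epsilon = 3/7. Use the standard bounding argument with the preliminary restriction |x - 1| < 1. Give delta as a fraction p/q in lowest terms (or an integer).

Factor: |x^2 - (1)^2| = |x - 1| * |x + 1|.
Impose |x - 1| < 1 first. Then |x + 1| = |(x - 1) + 2*(1)| <= |x - 1| + 2*|1| < 1 + 2 = 3.
So |x^2 - (1)^2| < delta * 3.
We need delta * 3 <= 3/7, i.e. delta <= 3/7/3 = 1/7.
Since 1/7 < 1, this is tighter than 1; take delta = 1/7.
So delta = 1/7 works.

1/7


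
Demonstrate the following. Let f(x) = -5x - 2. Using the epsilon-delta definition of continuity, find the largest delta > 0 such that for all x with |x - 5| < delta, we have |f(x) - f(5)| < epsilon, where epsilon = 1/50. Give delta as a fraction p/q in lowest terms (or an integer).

We compute f(5) = -5*(5) - 2 = -27.
|f(x) - f(5)| = |-5x - 2 - (-27)| = |-5(x - 5)| = 5|x - 5|.
We need 5|x - 5| < 1/50, i.e. |x - 5| < 1/50 / 5 = 1/250.
So any delta <= 1/250 works. Conversely, if delta > 1/250, then x = 5 + 1/250 satisfies |x - 5| = 1/250 < delta but |f(x) - f(5)| = 5 * 1/250 = 1/50, which is not < 1/50; so no larger delta works.
Hence the largest such delta is 1/250.

1/250


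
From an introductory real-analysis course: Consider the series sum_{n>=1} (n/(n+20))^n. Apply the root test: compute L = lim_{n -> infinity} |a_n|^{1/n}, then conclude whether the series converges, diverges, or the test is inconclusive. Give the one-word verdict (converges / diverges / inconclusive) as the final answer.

Let a_n denote the general term. Form |a_n|^(1/n) and simplify:
|a_n|^(1/n) = n/(n + 20)
Take the limit as n -> infinity: L = 1.
Since L = 1, the root test is inconclusive. (In fact a_n = (n/(n+20))^n -> e^(-20) != 0, so the nth-term test shows divergence; but the root test itself gives no conclusion.)

inconclusive


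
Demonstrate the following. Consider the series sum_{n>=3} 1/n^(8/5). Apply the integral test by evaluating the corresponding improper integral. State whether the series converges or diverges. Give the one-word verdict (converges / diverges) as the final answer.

Let f(x) = x^(-8/5). Then f is positive, continuous, and decreasing on [3, infinity), so the integral test applies.
Compute the improper integral int_{3}^infinity f(x) dx:
  antiderivative F(x) = -5/(3*x^(3/5)).
  As x -> infinity, F(x) -> 0 (since p = 8/5 > 1).
  So int = F(infinity) - F(3) = 0 - (-5*3^(2/5)/9) = 5*3^(2/5)/9.
  Finite, so by the integral test, the series converges.

converges


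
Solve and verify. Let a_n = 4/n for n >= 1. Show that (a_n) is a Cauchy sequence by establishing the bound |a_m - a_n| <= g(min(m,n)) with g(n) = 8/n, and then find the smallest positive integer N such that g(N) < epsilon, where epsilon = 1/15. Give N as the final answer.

For any m, n >= 1, by the triangle inequality:
|a_m - a_n| = |4/m - 4/n| <= 4*1/m + 4*1/n <= 8/min(m,n).
So g(n) = 8/n bounds the Cauchy difference. Since g(n) -> 0, (a_n) is Cauchy.
Now solve g(N) < 1/15: 8/N < 1/15 <=> N > 8 / (1/15) = 120.
The smallest integer strictly greater than 120 is N = 121.
Check: g(121) = 8/121 = 8/121 < 1/15; g(120) = 1/15 >= 1/15. So N = 121.

121


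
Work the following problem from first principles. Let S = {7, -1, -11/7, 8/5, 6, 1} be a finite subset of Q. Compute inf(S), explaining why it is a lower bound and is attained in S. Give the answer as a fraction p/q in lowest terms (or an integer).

S is finite, so inf(S) = min(S).
Sorted increasing:
-11/7, -1, 1, 8/5, 6, 7
The extremum is -11/7.
For every x in S, x >= -11/7. And -11/7 is in S, so it is attained.
Therefore inf(S) = -11/7.

-11/7


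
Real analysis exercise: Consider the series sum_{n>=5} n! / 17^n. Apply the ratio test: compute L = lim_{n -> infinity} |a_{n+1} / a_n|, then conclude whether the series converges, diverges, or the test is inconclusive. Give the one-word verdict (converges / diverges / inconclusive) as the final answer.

Let a_n denote the general term. Form the ratio a_{n+1}/a_n and simplify:
a_{n+1}/a_n = n/17 + 1/17
Take the limit as n -> infinity: L = infinity.
Since L = infinity > 1 (or L = infinity), the ratio test implies the series diverges.

diverges


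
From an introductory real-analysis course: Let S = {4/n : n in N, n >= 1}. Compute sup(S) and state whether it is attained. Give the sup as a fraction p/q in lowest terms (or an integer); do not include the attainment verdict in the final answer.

Analysis:
- Values: 4, 2, 4/3, 1, ... strictly decreasing.
- The maximum is 4 (n=1); sup = 4 (attained).
- The set is bounded below by 0; 4/n -> 0 so 0 is the greatest lower bound.
- 0 is not in the set, so inf = 0 is not attained.
Conclusion: sup(S) = 4, attained in S.

4


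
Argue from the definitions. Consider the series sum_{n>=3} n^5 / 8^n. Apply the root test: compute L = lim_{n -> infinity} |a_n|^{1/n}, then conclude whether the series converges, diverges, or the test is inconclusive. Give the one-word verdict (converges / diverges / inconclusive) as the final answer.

Let a_n denote the general term. Form |a_n|^(1/n) and simplify:
|a_n|^(1/n) = n^(5/n)/8
Take the limit as n -> infinity: L = 1/8.
Since L = 1/8 < 1, the root test implies convergence.

converges


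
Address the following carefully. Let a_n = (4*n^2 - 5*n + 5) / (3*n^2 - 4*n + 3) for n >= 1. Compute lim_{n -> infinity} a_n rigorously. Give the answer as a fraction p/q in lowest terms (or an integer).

Divide numerator and denominator by n^2, the highest power:
numerator / n^2 = 4 - 5/n + 5/n^2
denominator / n^2 = 3 - 4/n + 3/n^2
As n -> infinity, all terms of the form c/n^k (k >= 1) tend to 0.
So numerator / n^2 -> 4 and denominator / n^2 -> 3.
Therefore lim a_n = 4/3.

4/3


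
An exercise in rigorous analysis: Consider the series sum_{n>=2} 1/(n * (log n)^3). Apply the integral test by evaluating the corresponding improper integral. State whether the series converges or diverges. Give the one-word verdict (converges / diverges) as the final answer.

Let f(x) = 1/(x*log(x)^3). Then f is positive, continuous, and decreasing on [2, infinity), so the integral test applies.
Compute the improper integral int_{2}^infinity f(x) dx:
  antiderivative F(x) = -1/(2*log(x)^2).
  F(x) -> 0 as x -> infinity.  int = 0 - F(2) = 1/(2*log(2)^2) < infinity. By the integral test, the series converges.

converges


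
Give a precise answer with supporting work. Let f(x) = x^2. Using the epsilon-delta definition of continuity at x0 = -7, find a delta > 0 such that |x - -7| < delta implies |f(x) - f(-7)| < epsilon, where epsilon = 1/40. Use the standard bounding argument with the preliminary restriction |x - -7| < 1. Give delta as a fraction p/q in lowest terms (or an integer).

Factor: |x^2 - (-7)^2| = |x - -7| * |x + -7|.
Impose |x - -7| < 1 first. Then |x + -7| = |(x - -7) + 2*(-7)| <= |x - -7| + 2*|-7| < 1 + 14 = 15.
So |x^2 - (-7)^2| < delta * 15.
We need delta * 15 <= 1/40, i.e. delta <= 1/40/15 = 1/600.
Since 1/600 < 1, this is tighter than 1; take delta = 1/600.
So delta = 1/600 works.

1/600


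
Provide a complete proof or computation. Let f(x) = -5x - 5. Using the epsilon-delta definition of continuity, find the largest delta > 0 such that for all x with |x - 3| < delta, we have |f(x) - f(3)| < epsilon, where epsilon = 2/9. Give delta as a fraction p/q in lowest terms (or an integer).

We compute f(3) = -5*(3) - 5 = -20.
|f(x) - f(3)| = |-5x - 5 - (-20)| = |-5(x - 3)| = 5|x - 3|.
We need 5|x - 3| < 2/9, i.e. |x - 3| < 2/9 / 5 = 2/45.
So any delta <= 2/45 works. Conversely, if delta > 2/45, then x = 3 + 2/45 satisfies |x - 3| = 2/45 < delta but |f(x) - f(3)| = 5 * 2/45 = 2/9, which is not < 2/9; so no larger delta works.
Hence the largest such delta is 2/45.

2/45


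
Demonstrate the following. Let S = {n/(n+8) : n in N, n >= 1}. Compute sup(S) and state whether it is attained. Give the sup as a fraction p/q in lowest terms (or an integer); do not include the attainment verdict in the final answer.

Analysis:
- Values: 1/9, 1/5, 3/11, 1/3, ... strictly increasing.
- Minimum is 1/9 (n=1); inf = 1/9 (attained).
- n/(n+8) = 1 - 8/(n+8) -> 1 from below as n -> infinity, and never equals 1.
- So sup = 1 (not attained).
Conclusion: sup(S) = 1, not attained in S.

1


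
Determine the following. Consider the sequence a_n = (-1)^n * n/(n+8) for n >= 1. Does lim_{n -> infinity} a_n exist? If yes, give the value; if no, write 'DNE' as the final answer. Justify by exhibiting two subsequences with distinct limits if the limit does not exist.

Examine the behaviour of a_n along subsequences.
a_{2k} = 2k/(2k+8) -> 1. a_{2k+1} = -(2k+1)/(2k+9) -> -1.
Since these two subsequential limits are 1 and -1, distinct, the full sequence cannot converge (a convergent sequence has all subsequences tending to the same limit). So lim a_n does not exist.

DNE


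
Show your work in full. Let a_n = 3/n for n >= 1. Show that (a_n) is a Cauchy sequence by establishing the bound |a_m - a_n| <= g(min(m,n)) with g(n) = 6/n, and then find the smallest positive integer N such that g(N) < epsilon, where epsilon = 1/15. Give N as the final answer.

For any m, n >= 1, by the triangle inequality:
|a_m - a_n| = |3/m - 3/n| <= 3*1/m + 3*1/n <= 6/min(m,n).
So g(n) = 6/n bounds the Cauchy difference. Since g(n) -> 0, (a_n) is Cauchy.
Now solve g(N) < 1/15: 6/N < 1/15 <=> N > 6 / (1/15) = 90.
The smallest integer strictly greater than 90 is N = 91.
Check: g(91) = 6/91 = 6/91 < 1/15; g(90) = 1/15 >= 1/15. So N = 91.

91


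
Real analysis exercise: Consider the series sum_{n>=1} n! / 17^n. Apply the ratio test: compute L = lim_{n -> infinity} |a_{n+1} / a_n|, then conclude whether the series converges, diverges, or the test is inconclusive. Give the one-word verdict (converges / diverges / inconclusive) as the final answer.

Let a_n denote the general term. Form the ratio a_{n+1}/a_n and simplify:
a_{n+1}/a_n = n/17 + 1/17
Take the limit as n -> infinity: L = infinity.
Since L = infinity > 1 (or L = infinity), the ratio test implies the series diverges.

diverges


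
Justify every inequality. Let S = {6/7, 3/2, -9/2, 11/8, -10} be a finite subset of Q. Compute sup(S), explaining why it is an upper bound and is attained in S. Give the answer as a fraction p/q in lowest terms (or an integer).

S is finite, so sup(S) = max(S).
Sorted decreasing:
3/2, 11/8, 6/7, -9/2, -10
The extremum is 3/2.
For every x in S, x <= 3/2. And 3/2 is in S, so it is attained.
Therefore sup(S) = 3/2.

3/2


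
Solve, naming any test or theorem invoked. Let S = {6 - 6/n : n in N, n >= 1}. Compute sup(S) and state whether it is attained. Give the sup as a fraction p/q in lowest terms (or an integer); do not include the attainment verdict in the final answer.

Analysis:
- Values: 0, 3, 4, 9/2, ... strictly increasing.
- Minimum is 0 (n=1); inf = 0 (attained).
- 6 - 6/n -> 6 from below; sup = 6, not attained.
Conclusion: sup(S) = 6, not attained in S.

6


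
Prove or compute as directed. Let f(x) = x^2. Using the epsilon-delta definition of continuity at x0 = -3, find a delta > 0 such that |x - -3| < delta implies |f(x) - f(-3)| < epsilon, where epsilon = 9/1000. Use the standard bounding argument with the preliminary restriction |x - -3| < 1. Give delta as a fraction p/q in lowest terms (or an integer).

Factor: |x^2 - (-3)^2| = |x - -3| * |x + -3|.
Impose |x - -3| < 1 first. Then |x + -3| = |(x - -3) + 2*(-3)| <= |x - -3| + 2*|-3| < 1 + 6 = 7.
So |x^2 - (-3)^2| < delta * 7.
We need delta * 7 <= 9/1000, i.e. delta <= 9/1000/7 = 9/7000.
Since 9/7000 < 1, this is tighter than 1; take delta = 9/7000.
So delta = 9/7000 works.

9/7000


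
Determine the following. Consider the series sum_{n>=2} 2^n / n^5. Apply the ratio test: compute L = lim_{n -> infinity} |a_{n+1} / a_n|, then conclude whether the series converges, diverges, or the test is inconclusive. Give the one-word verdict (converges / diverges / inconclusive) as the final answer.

Let a_n denote the general term. Form the ratio a_{n+1}/a_n and simplify:
a_{n+1}/a_n = 2*n^5/(n + 1)^5
Take the limit as n -> infinity: L = 2.
Since L = 2 > 1 (or L = infinity), the ratio test implies the series diverges.

diverges


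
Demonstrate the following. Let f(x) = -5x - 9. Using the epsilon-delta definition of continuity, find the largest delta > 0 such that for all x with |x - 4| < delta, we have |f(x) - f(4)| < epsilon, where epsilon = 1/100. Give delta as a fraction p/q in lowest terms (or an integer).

We compute f(4) = -5*(4) - 9 = -29.
|f(x) - f(4)| = |-5x - 9 - (-29)| = |-5(x - 4)| = 5|x - 4|.
We need 5|x - 4| < 1/100, i.e. |x - 4| < 1/100 / 5 = 1/500.
So any delta <= 1/500 works. Conversely, if delta > 1/500, then x = 4 + 1/500 satisfies |x - 4| = 1/500 < delta but |f(x) - f(4)| = 5 * 1/500 = 1/100, which is not < 1/100; so no larger delta works.
Hence the largest such delta is 1/500.

1/500


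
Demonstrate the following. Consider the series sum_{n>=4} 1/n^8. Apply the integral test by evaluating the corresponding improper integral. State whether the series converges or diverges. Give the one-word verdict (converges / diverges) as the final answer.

Let f(x) = x^(-8). Then f is positive, continuous, and decreasing on [4, infinity), so the integral test applies.
Compute the improper integral int_{4}^infinity f(x) dx:
  antiderivative F(x) = -1/(7*x^7).
  As x -> infinity, F(x) -> 0 (since p = 8 > 1).
  So int = F(infinity) - F(4) = 0 - (-1/114688) = 1/114688.
  Finite, so by the integral test, the series converges.

converges


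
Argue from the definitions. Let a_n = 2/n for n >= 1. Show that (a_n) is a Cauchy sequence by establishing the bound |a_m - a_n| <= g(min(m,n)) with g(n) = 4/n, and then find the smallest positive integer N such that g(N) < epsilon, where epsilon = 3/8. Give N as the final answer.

For any m, n >= 1, by the triangle inequality:
|a_m - a_n| = |2/m - 2/n| <= 2*1/m + 2*1/n <= 4/min(m,n).
So g(n) = 4/n bounds the Cauchy difference. Since g(n) -> 0, (a_n) is Cauchy.
Now solve g(N) < 3/8: 4/N < 3/8 <=> N > 4 / (3/8) = 32/3.
The smallest integer strictly greater than 32/3 is N = 11.
Check: g(11) = 4/11 = 4/11 < 3/8; g(10) = 2/5 >= 3/8. So N = 11.

11


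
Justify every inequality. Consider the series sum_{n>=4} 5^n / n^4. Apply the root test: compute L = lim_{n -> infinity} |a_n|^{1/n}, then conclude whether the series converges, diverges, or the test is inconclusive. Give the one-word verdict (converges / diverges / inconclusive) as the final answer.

Let a_n denote the general term. Form |a_n|^(1/n) and simplify:
|a_n|^(1/n) = 5/n^(4/n)
Take the limit as n -> infinity: L = 5.
Since L = 5 > 1, the root test implies divergence.

diverges


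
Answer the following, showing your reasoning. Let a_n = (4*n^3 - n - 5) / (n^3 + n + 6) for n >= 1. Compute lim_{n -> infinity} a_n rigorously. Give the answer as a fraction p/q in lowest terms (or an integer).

Divide numerator and denominator by n^3, the highest power:
numerator / n^3 = 4 - 1/n^2 - 5/n^3
denominator / n^3 = 1 + n^(-2) + 6/n^3
As n -> infinity, all terms of the form c/n^k (k >= 1) tend to 0.
So numerator / n^3 -> 4 and denominator / n^3 -> 1.
Therefore lim a_n = 4.

4


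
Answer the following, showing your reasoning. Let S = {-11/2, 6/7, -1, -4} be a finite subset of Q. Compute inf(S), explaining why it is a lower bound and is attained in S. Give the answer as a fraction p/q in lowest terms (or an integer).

S is finite, so inf(S) = min(S).
Sorted increasing:
-11/2, -4, -1, 6/7
The extremum is -11/2.
For every x in S, x >= -11/2. And -11/2 is in S, so it is attained.
Therefore inf(S) = -11/2.

-11/2


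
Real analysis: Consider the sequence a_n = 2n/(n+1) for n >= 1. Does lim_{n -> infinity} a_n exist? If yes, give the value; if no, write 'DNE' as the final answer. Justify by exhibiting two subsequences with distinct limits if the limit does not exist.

Examine the behaviour of a_n along subsequences.
Even-n subsequence a_{2k} = 2(2k)/(2k+1) -> 2. Odd-n subsequence a_{2k+1} = 2(2k+1)/(2k+2) -> 2. Both tend to 2, which suggests the limit is 2; verify directly.
|a_n - 2| = |2n - 2(n+1)| / (n+1) = 2/(n+1) < 2/n for every n >= 1.
Given epsilon > 0, choose a positive integer N > 2/epsilon. Then for all n >= N, |a_n - 2| < 2/n <= 2/N < epsilon.
So by the definition of the limit, lim a_n exists and equals 2.

2


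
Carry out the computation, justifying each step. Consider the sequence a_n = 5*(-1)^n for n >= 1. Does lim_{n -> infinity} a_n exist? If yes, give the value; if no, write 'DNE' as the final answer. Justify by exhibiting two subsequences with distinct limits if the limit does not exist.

Examine the behaviour of a_n along subsequences.
Even-n subsequence a_{2k} = 5 -> 5. Odd-n subsequence a_{2k+1} = -5 -> -5.
Since these two subsequential limits are 5 and -5, distinct, the full sequence cannot converge (a convergent sequence has all subsequences tending to the same limit). So lim a_n does not exist.

DNE


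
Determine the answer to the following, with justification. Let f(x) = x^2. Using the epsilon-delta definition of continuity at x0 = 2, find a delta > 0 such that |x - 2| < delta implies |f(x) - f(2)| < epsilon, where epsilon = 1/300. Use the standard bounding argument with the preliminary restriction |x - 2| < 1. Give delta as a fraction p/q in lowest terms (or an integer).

Factor: |x^2 - (2)^2| = |x - 2| * |x + 2|.
Impose |x - 2| < 1 first. Then |x + 2| = |(x - 2) + 2*(2)| <= |x - 2| + 2*|2| < 1 + 4 = 5.
So |x^2 - (2)^2| < delta * 5.
We need delta * 5 <= 1/300, i.e. delta <= 1/300/5 = 1/1500.
Since 1/1500 < 1, this is tighter than 1; take delta = 1/1500.
So delta = 1/1500 works.

1/1500


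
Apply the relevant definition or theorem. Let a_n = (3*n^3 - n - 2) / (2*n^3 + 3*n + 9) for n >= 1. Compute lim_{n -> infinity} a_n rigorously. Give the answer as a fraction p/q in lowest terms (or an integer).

Divide numerator and denominator by n^3, the highest power:
numerator / n^3 = 3 - 1/n^2 - 2/n^3
denominator / n^3 = 2 + 3/n^2 + 9/n^3
As n -> infinity, all terms of the form c/n^k (k >= 1) tend to 0.
So numerator / n^3 -> 3 and denominator / n^3 -> 2.
Therefore lim a_n = 3/2.

3/2


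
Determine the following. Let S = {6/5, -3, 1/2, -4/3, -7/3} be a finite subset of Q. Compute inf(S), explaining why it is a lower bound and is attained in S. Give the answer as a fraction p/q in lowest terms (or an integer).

S is finite, so inf(S) = min(S).
Sorted increasing:
-3, -7/3, -4/3, 1/2, 6/5
The extremum is -3.
For every x in S, x >= -3. And -3 is in S, so it is attained.
Therefore inf(S) = -3.

-3


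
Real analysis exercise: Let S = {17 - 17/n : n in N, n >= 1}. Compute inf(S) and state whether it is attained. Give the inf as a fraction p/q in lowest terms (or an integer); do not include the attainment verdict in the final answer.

Analysis:
- Values: 0, 17/2, 34/3, 51/4, ... strictly increasing.
- Minimum is 0 (n=1); inf = 0 (attained).
- 17 - 17/n -> 17 from below; sup = 17, not attained.
Conclusion: inf(S) = 0, attained in S.

0


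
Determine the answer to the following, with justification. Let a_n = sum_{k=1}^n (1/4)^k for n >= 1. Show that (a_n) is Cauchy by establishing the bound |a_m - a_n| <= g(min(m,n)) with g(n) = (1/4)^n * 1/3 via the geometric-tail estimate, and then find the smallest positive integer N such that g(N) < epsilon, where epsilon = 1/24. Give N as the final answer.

For m > n >= 1: |a_m - a_n| = sum_{k=n+1}^m (1/4)^k < sum_{k=n+1}^infinity (1/4)^k = (1/4)^(n+1) / (1 - 1/4) = (1/4)^n * (1/4) * (4/3) = (1/4)^n * 1/3.
So g(n) = (1/4)^n / 3. Since g(n) -> 0, (a_n) is Cauchy.
Now solve g(N) < 1/24: (1/4)^N / 3 < 1/24 <=> 4^N > 1 / (3 * 1/24) = 8.
Check powers of 4: 4^1 = 4 <= 8, 4^2 = 16 > 8.
So the smallest such N is 2. Check: g(2) = 1/(3 * 16) = 1/48 < 1/24.

2


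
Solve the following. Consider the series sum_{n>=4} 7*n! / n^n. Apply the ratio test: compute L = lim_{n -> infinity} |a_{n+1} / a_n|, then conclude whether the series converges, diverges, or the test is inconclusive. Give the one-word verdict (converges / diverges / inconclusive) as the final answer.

Let a_n denote the general term. Form the ratio a_{n+1}/a_n and simplify:
a_{n+1}/a_n = (n/(n + 1))^n
Take the limit as n -> infinity: L = exp(-1).
Since L = exp(-1) < 1, the ratio test implies the series converges.

converges


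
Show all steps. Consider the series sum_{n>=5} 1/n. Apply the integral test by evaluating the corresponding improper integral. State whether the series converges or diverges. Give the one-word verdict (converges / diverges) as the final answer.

Let f(x) = 1/x. Then f is positive, continuous, and decreasing on [5, infinity), so the integral test applies.
Compute the improper integral int_{5}^infinity f(x) dx:
  antiderivative F(x) = log(x).
  As x -> infinity, log(x) -> infinity.
  So int = infinity - log(5) = infinity. By the integral test, the series diverges.

diverges


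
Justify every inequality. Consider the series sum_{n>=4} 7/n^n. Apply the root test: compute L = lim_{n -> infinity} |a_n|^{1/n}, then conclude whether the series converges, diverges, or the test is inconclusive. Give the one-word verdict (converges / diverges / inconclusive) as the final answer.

Let a_n denote the general term. Form |a_n|^(1/n) and simplify:
|a_n|^(1/n) = 7^(1/n)/n
Take the limit as n -> infinity: L = 0.
Since L = 0 < 1, the root test implies convergence.

converges


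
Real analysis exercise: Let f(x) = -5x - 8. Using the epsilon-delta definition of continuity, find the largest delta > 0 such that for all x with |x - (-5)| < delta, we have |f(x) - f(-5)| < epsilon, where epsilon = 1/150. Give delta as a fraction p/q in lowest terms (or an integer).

We compute f(-5) = -5*(-5) - 8 = 17.
|f(x) - f(-5)| = |-5x - 8 - (17)| = |-5(x - (-5))| = 5|x - (-5)|.
We need 5|x - (-5)| < 1/150, i.e. |x - (-5)| < 1/150 / 5 = 1/750.
So any delta <= 1/750 works. Conversely, if delta > 1/750, then x = -5 + 1/750 satisfies |x - (-5)| = 1/750 < delta but |f(x) - f(-5)| = 5 * 1/750 = 1/150, which is not < 1/150; so no larger delta works.
Hence the largest such delta is 1/750.

1/750


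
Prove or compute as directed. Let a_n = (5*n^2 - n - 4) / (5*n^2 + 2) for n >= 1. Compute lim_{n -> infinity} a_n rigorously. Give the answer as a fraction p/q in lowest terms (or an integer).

Divide numerator and denominator by n^2, the highest power:
numerator / n^2 = 5 - 1/n - 4/n^2
denominator / n^2 = 5 + 2/n^2
As n -> infinity, all terms of the form c/n^k (k >= 1) tend to 0.
So numerator / n^2 -> 5 and denominator / n^2 -> 5.
Therefore lim a_n = 1.

1


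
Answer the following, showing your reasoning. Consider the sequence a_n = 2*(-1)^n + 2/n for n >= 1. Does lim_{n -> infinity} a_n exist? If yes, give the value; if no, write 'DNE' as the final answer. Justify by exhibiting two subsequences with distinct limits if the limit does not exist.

Examine the behaviour of a_n along subsequences.
a_{2k} = 2 + 2/(2k) -> 2. a_{2k+1} = -2 + 2/(2k+1) -> -2.
Since these two subsequential limits are 2 and -2, distinct, the full sequence cannot converge (a convergent sequence has all subsequences tending to the same limit). So lim a_n does not exist.

DNE


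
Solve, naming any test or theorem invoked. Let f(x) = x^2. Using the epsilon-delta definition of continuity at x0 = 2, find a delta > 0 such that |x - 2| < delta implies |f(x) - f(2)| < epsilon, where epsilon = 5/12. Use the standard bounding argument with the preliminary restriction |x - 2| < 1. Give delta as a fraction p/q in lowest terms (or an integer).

Factor: |x^2 - (2)^2| = |x - 2| * |x + 2|.
Impose |x - 2| < 1 first. Then |x + 2| = |(x - 2) + 2*(2)| <= |x - 2| + 2*|2| < 1 + 4 = 5.
So |x^2 - (2)^2| < delta * 5.
We need delta * 5 <= 5/12, i.e. delta <= 5/12/5 = 1/12.
Since 1/12 < 1, this is tighter than 1; take delta = 1/12.
So delta = 1/12 works.

1/12


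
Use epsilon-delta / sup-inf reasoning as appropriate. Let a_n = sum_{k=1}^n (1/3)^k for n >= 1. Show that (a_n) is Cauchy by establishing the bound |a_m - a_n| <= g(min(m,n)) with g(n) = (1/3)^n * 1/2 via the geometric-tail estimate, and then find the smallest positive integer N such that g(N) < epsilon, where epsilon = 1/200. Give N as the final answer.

For m > n >= 1: |a_m - a_n| = sum_{k=n+1}^m (1/3)^k < sum_{k=n+1}^infinity (1/3)^k = (1/3)^(n+1) / (1 - 1/3) = (1/3)^n * (1/3) * (3/2) = (1/3)^n * 1/2.
So g(n) = (1/3)^n / 2. Since g(n) -> 0, (a_n) is Cauchy.
Now solve g(N) < 1/200: (1/3)^N / 2 < 1/200 <=> 3^N > 1 / (2 * 1/200) = 100.
Check powers of 3: 3^4 = 81 <= 100, 3^5 = 243 > 100.
So the smallest such N is 5. Check: g(5) = 1/(2 * 243) = 1/486 < 1/200.

5


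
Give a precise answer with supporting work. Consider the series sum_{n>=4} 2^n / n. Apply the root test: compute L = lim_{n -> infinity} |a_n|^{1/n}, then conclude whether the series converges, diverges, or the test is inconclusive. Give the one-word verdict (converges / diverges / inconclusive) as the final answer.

Let a_n denote the general term. Form |a_n|^(1/n) and simplify:
|a_n|^(1/n) = 2/n^(1/n)
Take the limit as n -> infinity: L = 2.
Since L = 2 > 1, the root test implies divergence.

diverges


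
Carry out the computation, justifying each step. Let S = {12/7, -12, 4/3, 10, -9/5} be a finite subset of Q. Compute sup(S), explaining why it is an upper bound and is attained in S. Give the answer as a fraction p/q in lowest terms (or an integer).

S is finite, so sup(S) = max(S).
Sorted decreasing:
10, 12/7, 4/3, -9/5, -12
The extremum is 10.
For every x in S, x <= 10. And 10 is in S, so it is attained.
Therefore sup(S) = 10.

10


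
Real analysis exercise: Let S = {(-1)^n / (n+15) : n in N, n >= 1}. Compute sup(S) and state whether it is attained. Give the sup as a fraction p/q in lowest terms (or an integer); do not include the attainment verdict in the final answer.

Analysis:
- Values: -1/16, 1/17, -1/18, 1/19, -1/20, ...
- Positive terms (even n): 1/(2+15), 1/(4+15), ... decreasing -> max = 1/17 (n=2).
- Negative terms (odd n): -1/(1+15), -1/(3+15), ... increasing -> min = -1/16 (n=1).
- So sup = 1/17 (attained at n=2); inf = -1/16 (attained at n=1).
Conclusion: sup(S) = 1/17, attained in S.

1/17


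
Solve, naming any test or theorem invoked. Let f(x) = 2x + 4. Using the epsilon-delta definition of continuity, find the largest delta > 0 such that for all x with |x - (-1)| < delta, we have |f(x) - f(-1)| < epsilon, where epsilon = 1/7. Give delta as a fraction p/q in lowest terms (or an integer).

We compute f(-1) = 2*(-1) + 4 = 2.
|f(x) - f(-1)| = |2x + 4 - (2)| = |2(x - (-1))| = 2|x - (-1)|.
We need 2|x - (-1)| < 1/7, i.e. |x - (-1)| < 1/7 / 2 = 1/14.
So any delta <= 1/14 works. Conversely, if delta > 1/14, then x = -1 + 1/14 satisfies |x - (-1)| = 1/14 < delta but |f(x) - f(-1)| = 2 * 1/14 = 1/7, which is not < 1/7; so no larger delta works.
Hence the largest such delta is 1/14.

1/14


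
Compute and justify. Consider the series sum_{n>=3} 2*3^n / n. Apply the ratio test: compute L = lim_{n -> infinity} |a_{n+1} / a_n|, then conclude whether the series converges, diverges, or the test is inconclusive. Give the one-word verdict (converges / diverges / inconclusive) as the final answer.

Let a_n denote the general term. Form the ratio a_{n+1}/a_n and simplify:
a_{n+1}/a_n = 3*n/(n + 1)
Take the limit as n -> infinity: L = 3.
Since L = 3 > 1 (or L = infinity), the ratio test implies the series diverges.

diverges


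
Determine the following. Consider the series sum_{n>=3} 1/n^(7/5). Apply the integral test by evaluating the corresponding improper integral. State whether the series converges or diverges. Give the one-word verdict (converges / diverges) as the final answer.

Let f(x) = x^(-7/5). Then f is positive, continuous, and decreasing on [3, infinity), so the integral test applies.
Compute the improper integral int_{3}^infinity f(x) dx:
  antiderivative F(x) = -5/(2*x^(2/5)).
  As x -> infinity, F(x) -> 0 (since p = 7/5 > 1).
  So int = F(infinity) - F(3) = 0 - (-5*3^(3/5)/6) = 5*3^(3/5)/6.
  Finite, so by the integral test, the series converges.

converges


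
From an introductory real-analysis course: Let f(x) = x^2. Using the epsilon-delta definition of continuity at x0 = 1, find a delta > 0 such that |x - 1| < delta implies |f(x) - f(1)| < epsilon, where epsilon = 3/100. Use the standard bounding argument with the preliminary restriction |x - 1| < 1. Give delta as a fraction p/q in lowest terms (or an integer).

Factor: |x^2 - (1)^2| = |x - 1| * |x + 1|.
Impose |x - 1| < 1 first. Then |x + 1| = |(x - 1) + 2*(1)| <= |x - 1| + 2*|1| < 1 + 2 = 3.
So |x^2 - (1)^2| < delta * 3.
We need delta * 3 <= 3/100, i.e. delta <= 3/100/3 = 1/100.
Since 1/100 < 1, this is tighter than 1; take delta = 1/100.
So delta = 1/100 works.

1/100


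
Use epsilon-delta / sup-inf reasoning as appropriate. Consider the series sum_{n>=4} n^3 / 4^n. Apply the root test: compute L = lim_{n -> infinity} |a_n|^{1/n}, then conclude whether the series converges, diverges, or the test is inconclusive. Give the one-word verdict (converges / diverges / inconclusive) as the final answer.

Let a_n denote the general term. Form |a_n|^(1/n) and simplify:
|a_n|^(1/n) = n^(3/n)/4
Take the limit as n -> infinity: L = 1/4.
Since L = 1/4 < 1, the root test implies convergence.

converges


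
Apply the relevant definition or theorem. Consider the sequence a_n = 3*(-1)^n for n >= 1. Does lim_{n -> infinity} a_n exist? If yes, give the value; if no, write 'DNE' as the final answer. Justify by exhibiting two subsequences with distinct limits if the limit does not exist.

Examine the behaviour of a_n along subsequences.
Even-n subsequence a_{2k} = 3 -> 3. Odd-n subsequence a_{2k+1} = -3 -> -3.
Since these two subsequential limits are 3 and -3, distinct, the full sequence cannot converge (a convergent sequence has all subsequences tending to the same limit). So lim a_n does not exist.

DNE


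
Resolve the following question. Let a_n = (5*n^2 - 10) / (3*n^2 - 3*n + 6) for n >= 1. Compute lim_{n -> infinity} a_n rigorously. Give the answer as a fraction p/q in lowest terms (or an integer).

Divide numerator and denominator by n^2, the highest power:
numerator / n^2 = 5 - 10/n^2
denominator / n^2 = 3 - 3/n + 6/n^2
As n -> infinity, all terms of the form c/n^k (k >= 1) tend to 0.
So numerator / n^2 -> 5 and denominator / n^2 -> 3.
Therefore lim a_n = 5/3.

5/3


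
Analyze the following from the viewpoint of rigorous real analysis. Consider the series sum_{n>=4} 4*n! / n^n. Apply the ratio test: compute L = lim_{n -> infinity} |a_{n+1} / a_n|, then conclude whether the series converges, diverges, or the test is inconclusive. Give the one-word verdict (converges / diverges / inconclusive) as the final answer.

Let a_n denote the general term. Form the ratio a_{n+1}/a_n and simplify:
a_{n+1}/a_n = (n/(n + 1))^n
Take the limit as n -> infinity: L = exp(-1).
Since L = exp(-1) < 1, the ratio test implies the series converges.

converges
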